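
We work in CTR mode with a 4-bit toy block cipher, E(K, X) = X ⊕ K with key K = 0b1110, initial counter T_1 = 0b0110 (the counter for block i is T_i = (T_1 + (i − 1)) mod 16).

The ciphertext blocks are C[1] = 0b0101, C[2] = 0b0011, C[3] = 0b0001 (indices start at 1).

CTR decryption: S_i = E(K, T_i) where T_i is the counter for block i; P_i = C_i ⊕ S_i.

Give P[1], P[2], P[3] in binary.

P[1]: T = 0b0110, S = E(K, T) = 0b1000; 0b0101 ⊕ 0b1000 = 0b1101.
P[2]: T = 0b0111, S = E(K, T) = 0b1001; 0b0011 ⊕ 0b1001 = 0b1010.
P[3]: T = 0b1000, S = E(K, T) = 0b0110; 0b0001 ⊕ 0b0110 = 0b0111.

P[1] = 0b1101, P[2] = 0b1010, P[3] = 0b0111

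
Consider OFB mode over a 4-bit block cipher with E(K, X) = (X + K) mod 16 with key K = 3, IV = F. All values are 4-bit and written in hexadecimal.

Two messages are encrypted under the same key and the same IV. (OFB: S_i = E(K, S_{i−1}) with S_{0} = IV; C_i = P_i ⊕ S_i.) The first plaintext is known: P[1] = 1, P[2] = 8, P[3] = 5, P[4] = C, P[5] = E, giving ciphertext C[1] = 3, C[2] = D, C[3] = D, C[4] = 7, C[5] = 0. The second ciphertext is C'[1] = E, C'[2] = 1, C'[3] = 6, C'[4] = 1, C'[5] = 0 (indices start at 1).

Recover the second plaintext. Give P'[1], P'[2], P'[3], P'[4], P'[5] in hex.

In OFB with a reused IV, both messages share the same keystream S_i, so C_i ⊕ C'_i = P_i ⊕ P'_i and thus P'_i = P_i ⊕ C_i ⊕ C'_i.
P'[1]: 1 ⊕ 3 ⊕ E = C.
P'[2]: 8 ⊕ D ⊕ 1 = 4.
P'[3]: 5 ⊕ D ⊕ 6 = E.
P'[4]: C ⊕ 7 ⊕ 1 = A.
P'[5]: E ⊕ 0 ⊕ 0 = E.

P'[1] = C, P'[2] = 4, P'[3] = E, P'[4] = A, P'[5] = E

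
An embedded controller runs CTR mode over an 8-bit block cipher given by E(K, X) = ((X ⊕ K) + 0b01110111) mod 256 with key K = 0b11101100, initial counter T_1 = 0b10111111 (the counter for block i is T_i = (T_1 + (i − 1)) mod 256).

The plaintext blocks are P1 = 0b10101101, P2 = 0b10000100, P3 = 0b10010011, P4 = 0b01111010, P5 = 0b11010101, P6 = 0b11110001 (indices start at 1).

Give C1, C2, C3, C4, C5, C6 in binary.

C1 = 0b01100111, C2 = 0b00100111, C3 = 0b00110111, C4 = 0b11011111, C5 = 0b01110011, C6 = 0b01101110

CTR encryption: S_i = E(K, T_i) where T_i is the counter for block i; C_i = P_i ⊕ S_i.
C1: T = 0b10111111, S = E(K, T) = 0b11001010; 0b10101101 ⊕ 0b11001010 = 0b01100111.
C2: T = 0b11000000, S = E(K, T) = 0b10100011; 0b10000100 ⊕ 0b10100011 = 0b00100111.
C3: T = 0b11000001, S = E(K, T) = 0b10100100; 0b10010011 ⊕ 0b10100100 = 0b00110111.
C4: T = 0b11000010, S = E(K, T) = 0b10100101; 0b01111010 ⊕ 0b10100101 = 0b11011111.
C5: T = 0b11000011, S = E(K, T) = 0b10100110; 0b11010101 ⊕ 0b10100110 = 0b01110011.
C6: T = 0b11000100, S = E(K, T) = 0b10011111; 0b11110001 ⊕ 0b10011111 = 0b01101110.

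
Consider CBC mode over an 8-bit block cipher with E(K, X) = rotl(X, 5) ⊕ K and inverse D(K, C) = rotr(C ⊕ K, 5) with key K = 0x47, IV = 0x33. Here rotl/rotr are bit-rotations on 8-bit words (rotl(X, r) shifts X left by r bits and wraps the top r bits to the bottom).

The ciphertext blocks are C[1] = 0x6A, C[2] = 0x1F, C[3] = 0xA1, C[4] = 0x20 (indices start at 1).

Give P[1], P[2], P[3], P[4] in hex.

P[1] = 0x5A, P[2] = 0xA8, P[3] = 0x28, P[4] = 0x9A

CBC decryption: P_i = D(K, C_i) ⊕ C_{i−1}, with C_{0} = IV.
P[1]: D(K, 0x6A) = 0x69; 0x69 ⊕ 0x33 = 0x5A.
P[2]: D(K, 0x1F) = 0xC2; 0xC2 ⊕ 0x6A = 0xA8.
P[3]: D(K, 0xA1) = 0x37; 0x37 ⊕ 0x1F = 0x28.
P[4]: D(K, 0x20) = 0x3B; 0x3B ⊕ 0xA1 = 0x9A.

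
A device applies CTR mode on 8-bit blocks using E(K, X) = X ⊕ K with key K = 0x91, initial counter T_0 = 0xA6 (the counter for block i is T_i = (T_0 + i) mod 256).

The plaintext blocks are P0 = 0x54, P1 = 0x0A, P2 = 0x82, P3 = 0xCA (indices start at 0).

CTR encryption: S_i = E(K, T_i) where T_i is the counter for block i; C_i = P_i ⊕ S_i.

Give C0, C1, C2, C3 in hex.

C0: T = 0xA6, S = E(K, T) = 0x37; 0x54 ⊕ 0x37 = 0x63.
C1: T = 0xA7, S = E(K, T) = 0x36; 0x0A ⊕ 0x36 = 0x3C.
C2: T = 0xA8, S = E(K, T) = 0x39; 0x82 ⊕ 0x39 = 0xBB.
C3: T = 0xA9, S = E(K, T) = 0x38; 0xCA ⊕ 0x38 = 0xF2.

C0 = 0x63, C1 = 0x3C, C2 = 0xBB, C3 = 0xF2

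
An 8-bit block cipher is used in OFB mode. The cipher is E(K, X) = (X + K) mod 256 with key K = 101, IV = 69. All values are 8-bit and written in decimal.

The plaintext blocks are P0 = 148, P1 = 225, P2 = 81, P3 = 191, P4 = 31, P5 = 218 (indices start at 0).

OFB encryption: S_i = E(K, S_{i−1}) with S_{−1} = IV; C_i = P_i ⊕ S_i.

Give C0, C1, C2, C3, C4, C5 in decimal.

C0 = 62, C1 = 238, C2 = 37, C3 = 102, C4 = 33, C5 = 121

C0: S = E(K, 69) = 170; 148 ⊕ 170 = 62.
C1: S = E(K, 170) = 15; 225 ⊕ 15 = 238.
C2: S = E(K, 15) = 116; 81 ⊕ 116 = 37.
C3: S = E(K, 116) = 217; 191 ⊕ 217 = 102.
C4: S = E(K, 217) = 62; 31 ⊕ 62 = 33.
C5: S = E(K, 62) = 163; 218 ⊕ 163 = 121.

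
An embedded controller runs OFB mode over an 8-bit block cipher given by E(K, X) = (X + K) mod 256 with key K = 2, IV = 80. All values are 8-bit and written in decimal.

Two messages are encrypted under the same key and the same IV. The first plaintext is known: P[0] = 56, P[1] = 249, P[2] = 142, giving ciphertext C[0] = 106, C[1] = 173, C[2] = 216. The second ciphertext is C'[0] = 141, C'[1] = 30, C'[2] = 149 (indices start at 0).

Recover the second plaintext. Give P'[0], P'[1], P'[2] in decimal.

P'[0] = 223, P'[1] = 74, P'[2] = 195

In OFB with a reused IV, both messages share the same keystream S_i, so C_i ⊕ C'_i = P_i ⊕ P'_i and thus P'_i = P_i ⊕ C_i ⊕ C'_i.
P'[0]: 56 ⊕ 106 ⊕ 141 = 223.
P'[1]: 249 ⊕ 173 ⊕ 30 = 74.
P'[2]: 142 ⊕ 216 ⊕ 149 = 195.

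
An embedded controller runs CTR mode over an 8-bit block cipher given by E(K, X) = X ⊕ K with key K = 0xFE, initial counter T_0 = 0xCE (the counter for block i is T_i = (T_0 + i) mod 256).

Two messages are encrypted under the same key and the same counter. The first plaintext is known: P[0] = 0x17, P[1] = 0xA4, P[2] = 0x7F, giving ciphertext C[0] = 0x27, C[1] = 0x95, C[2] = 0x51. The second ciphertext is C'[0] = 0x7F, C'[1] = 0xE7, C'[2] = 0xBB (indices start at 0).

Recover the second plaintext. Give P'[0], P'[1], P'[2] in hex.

In CTR with a reused counter, both messages share the same keystream S_i, so C_i ⊕ C'_i = P_i ⊕ P'_i and thus P'_i = P_i ⊕ C_i ⊕ C'_i.
P'[0]: 0x17 ⊕ 0x27 ⊕ 0x7F = 0x4F.
P'[1]: 0xA4 ⊕ 0x95 ⊕ 0xE7 = 0xD6.
P'[2]: 0x7F ⊕ 0x51 ⊕ 0xBB = 0x95.

P'[0] = 0x4F, P'[1] = 0xD6, P'[2] = 0x95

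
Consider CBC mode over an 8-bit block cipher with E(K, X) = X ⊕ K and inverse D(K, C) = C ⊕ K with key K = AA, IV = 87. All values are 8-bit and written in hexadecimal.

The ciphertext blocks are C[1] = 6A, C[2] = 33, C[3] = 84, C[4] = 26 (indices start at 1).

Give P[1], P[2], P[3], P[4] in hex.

CBC decryption: P_i = D(K, C_i) ⊕ C_{i−1}, with C_{0} = IV.
P[1]: D(K, 6A) = C0; C0 ⊕ 87 = 47.
P[2]: D(K, 33) = 99; 99 ⊕ 6A = F3.
P[3]: D(K, 84) = 2E; 2E ⊕ 33 = 1D.
P[4]: D(K, 26) = 8C; 8C ⊕ 84 = 08.

P[1] = 47, P[2] = F3, P[3] = 1D, P[4] = 08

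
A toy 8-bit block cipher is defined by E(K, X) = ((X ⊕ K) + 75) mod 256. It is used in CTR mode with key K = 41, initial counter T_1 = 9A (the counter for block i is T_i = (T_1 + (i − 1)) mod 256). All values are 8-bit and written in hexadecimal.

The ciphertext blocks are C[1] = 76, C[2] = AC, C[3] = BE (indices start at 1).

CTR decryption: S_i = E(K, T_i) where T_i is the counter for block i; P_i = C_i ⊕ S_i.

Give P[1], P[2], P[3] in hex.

P[1]: T = 9A, S = E(K, T) = 50; 76 ⊕ 50 = 26.
P[2]: T = 9B, S = E(K, T) = 4F; AC ⊕ 4F = E3.
P[3]: T = 9C, S = E(K, T) = 52; BE ⊕ 52 = EC.

P[1] = 26, P[2] = E3, P[3] = EC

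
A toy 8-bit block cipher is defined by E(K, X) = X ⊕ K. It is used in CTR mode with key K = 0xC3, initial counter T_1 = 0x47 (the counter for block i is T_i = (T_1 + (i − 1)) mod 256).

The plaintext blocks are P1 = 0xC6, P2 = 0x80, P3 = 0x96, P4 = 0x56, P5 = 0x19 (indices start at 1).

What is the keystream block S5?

0x88

CTR encryption: S_i = E(K, T_i) where T_i is the counter for block i; C_i = P_i ⊕ S_i.
C1: T = 0x47, S = E(K, T) = 0x84; 0xC6 ⊕ 0x84 = 0x42.
C2: T = 0x48, S = E(K, T) = 0x8B; 0x80 ⊕ 0x8B = 0x0B.
C3: T = 0x49, S = E(K, T) = 0x8A; 0x96 ⊕ 0x8A = 0x1C.
C4: T = 0x4A, S = E(K, T) = 0x89; 0x56 ⊕ 0x89 = 0xDF.
C5: T = 0x4B, S = E(K, T) = 0x88; 0x19 ⊕ 0x88 = 0x91.
So S5 = 0x88.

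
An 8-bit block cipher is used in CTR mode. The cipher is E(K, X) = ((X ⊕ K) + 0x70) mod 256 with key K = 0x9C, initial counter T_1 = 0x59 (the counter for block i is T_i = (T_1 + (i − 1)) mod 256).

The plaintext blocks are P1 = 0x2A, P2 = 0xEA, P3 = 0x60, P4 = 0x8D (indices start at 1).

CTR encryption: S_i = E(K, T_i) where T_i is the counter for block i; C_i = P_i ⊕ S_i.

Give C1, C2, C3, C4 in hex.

C1 = 0x1F, C2 = 0xDC, C3 = 0x57, C4 = 0xBD

C1: T = 0x59, S = E(K, T) = 0x35; 0x2A ⊕ 0x35 = 0x1F.
C2: T = 0x5A, S = E(K, T) = 0x36; 0xEA ⊕ 0x36 = 0xDC.
C3: T = 0x5B, S = E(K, T) = 0x37; 0x60 ⊕ 0x37 = 0x57.
C4: T = 0x5C, S = E(K, T) = 0x30; 0x8D ⊕ 0x30 = 0xBD.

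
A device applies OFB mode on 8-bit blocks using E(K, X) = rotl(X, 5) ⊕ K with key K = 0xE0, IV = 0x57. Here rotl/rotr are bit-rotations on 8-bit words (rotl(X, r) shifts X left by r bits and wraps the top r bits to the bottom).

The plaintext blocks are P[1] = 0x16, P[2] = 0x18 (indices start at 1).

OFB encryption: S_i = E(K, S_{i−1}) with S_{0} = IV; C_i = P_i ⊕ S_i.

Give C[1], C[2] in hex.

C[1] = 0x1C, C[2] = 0xB9

C[1]: S = E(K, 0x57) = 0x0A; 0x16 ⊕ 0x0A = 0x1C.
C[2]: S = E(K, 0x0A) = 0xA1; 0x18 ⊕ 0xA1 = 0xB9.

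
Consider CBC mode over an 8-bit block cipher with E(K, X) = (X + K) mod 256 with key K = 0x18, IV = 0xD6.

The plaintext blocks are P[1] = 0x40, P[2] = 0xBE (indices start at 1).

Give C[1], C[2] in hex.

C[1] = 0xAE, C[2] = 0x28

CBC encryption: C_i = E(K, P_i ⊕ C_{i−1}), with C_{0} = IV.
C[1]: P[1] ⊕ 0xD6 = 0x96; E(K, 0x96) = 0xAE.
C[2]: P[2] ⊕ 0xAE = 0x10; E(K, 0x10) = 0x28.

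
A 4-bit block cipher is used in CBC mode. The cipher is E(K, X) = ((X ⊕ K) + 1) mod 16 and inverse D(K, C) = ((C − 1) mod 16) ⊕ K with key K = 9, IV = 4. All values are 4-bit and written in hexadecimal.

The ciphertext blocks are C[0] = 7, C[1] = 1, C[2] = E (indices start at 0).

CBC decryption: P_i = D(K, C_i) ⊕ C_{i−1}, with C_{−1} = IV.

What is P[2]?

P[2]: D(K, E) = 4; 4 ⊕ 1 = 5.

P[2] = 5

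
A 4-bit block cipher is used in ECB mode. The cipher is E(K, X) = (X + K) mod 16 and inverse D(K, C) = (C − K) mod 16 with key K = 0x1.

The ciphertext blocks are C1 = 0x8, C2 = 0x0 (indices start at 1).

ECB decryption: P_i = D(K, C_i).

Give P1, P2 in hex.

P1 = 0x7, P2 = 0xF

P1: D(K, 0x8) = 0x7.
P2: D(K, 0x0) = 0xF.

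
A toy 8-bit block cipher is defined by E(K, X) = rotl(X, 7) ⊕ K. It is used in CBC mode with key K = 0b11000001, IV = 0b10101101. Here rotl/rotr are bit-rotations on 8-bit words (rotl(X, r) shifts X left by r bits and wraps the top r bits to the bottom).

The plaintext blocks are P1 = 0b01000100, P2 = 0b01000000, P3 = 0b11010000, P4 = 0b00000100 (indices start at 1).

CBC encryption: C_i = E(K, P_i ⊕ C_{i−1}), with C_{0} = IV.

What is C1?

C1: P1 ⊕ 0b10101101 = 0b11101001; E(K, 0b11101001) = 0b00110101.

C1 = 0b00110101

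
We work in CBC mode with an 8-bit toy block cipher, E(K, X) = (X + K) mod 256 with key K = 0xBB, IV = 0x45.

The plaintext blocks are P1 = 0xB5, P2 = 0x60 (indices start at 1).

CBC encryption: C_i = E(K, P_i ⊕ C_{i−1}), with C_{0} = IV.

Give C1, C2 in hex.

C1: P1 ⊕ 0x45 = 0xF0; E(K, 0xF0) = 0xAB.
C2: P2 ⊕ 0xAB = 0xCB; E(K, 0xCB) = 0x86.

C1 = 0xAB, C2 = 0x86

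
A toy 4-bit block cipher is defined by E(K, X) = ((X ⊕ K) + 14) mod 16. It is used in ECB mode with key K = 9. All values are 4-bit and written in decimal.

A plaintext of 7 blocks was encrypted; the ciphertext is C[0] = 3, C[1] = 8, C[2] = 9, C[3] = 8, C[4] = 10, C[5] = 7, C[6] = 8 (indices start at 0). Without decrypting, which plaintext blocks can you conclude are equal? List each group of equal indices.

P[1] = P[3] = P[6]

ECB encrypts each block independently with the same key, so equal ciphertext blocks imply equal plaintext blocks.
C[1] = C[3] = C[6] = 8, so P[1] = P[3] = P[6].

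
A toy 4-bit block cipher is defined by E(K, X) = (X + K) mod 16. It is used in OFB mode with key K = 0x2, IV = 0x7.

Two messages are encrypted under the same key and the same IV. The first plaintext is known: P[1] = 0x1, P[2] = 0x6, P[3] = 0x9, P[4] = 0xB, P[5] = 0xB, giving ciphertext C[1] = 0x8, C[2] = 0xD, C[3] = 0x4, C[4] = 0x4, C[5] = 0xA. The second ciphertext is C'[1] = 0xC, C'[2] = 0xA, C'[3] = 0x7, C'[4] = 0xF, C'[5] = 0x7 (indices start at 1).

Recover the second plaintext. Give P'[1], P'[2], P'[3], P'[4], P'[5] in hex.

In OFB with a reused IV, both messages share the same keystream S_i, so C_i ⊕ C'_i = P_i ⊕ P'_i and thus P'_i = P_i ⊕ C_i ⊕ C'_i.
P'[1]: 0x1 ⊕ 0x8 ⊕ 0xC = 0x5.
P'[2]: 0x6 ⊕ 0xD ⊕ 0xA = 0x1.
P'[3]: 0x9 ⊕ 0x4 ⊕ 0x7 = 0xA.
P'[4]: 0xB ⊕ 0x4 ⊕ 0xF = 0x0.
P'[5]: 0xB ⊕ 0xA ⊕ 0x7 = 0x6.

P'[1] = 0x5, P'[2] = 0x1, P'[3] = 0xA, P'[4] = 0x0, P'[5] = 0x6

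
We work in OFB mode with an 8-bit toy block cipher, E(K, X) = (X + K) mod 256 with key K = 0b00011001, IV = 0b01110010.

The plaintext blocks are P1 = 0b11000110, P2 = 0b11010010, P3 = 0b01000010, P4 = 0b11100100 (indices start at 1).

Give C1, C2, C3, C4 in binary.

C1 = 0b01001101, C2 = 0b01110110, C3 = 0b11111111, C4 = 0b00110010

OFB encryption: S_i = E(K, S_{i−1}) with S_{0} = IV; C_i = P_i ⊕ S_i.
C1: S = E(K, 0b01110010) = 0b10001011; 0b11000110 ⊕ 0b10001011 = 0b01001101.
C2: S = E(K, 0b10001011) = 0b10100100; 0b11010010 ⊕ 0b10100100 = 0b01110110.
C3: S = E(K, 0b10100100) = 0b10111101; 0b01000010 ⊕ 0b10111101 = 0b11111111.
C4: S = E(K, 0b10111101) = 0b11010110; 0b11100100 ⊕ 0b11010110 = 0b00110010.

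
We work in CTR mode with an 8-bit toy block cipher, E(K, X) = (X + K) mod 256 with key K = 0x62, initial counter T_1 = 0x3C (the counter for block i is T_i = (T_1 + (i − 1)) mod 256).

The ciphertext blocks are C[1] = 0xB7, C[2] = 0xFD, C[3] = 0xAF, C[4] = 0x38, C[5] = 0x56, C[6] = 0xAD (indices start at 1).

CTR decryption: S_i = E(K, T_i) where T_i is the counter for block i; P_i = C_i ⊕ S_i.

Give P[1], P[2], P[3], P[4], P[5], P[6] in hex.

P[1] = 0x29, P[2] = 0x62, P[3] = 0x0F, P[4] = 0x99, P[5] = 0xF4, P[6] = 0x0E

P[1]: T = 0x3C, S = E(K, T) = 0x9E; 0xB7 ⊕ 0x9E = 0x29.
P[2]: T = 0x3D, S = E(K, T) = 0x9F; 0xFD ⊕ 0x9F = 0x62.
P[3]: T = 0x3E, S = E(K, T) = 0xA0; 0xAF ⊕ 0xA0 = 0x0F.
P[4]: T = 0x3F, S = E(K, T) = 0xA1; 0x38 ⊕ 0xA1 = 0x99.
P[5]: T = 0x40, S = E(K, T) = 0xA2; 0x56 ⊕ 0xA2 = 0xF4.
P[6]: T = 0x41, S = E(K, T) = 0xA3; 0xAD ⊕ 0xA3 = 0x0E.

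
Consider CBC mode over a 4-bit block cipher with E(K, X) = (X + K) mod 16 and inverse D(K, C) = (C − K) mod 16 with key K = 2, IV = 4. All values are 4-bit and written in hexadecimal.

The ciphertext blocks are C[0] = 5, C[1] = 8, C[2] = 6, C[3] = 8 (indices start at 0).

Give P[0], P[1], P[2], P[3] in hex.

CBC decryption: P_i = D(K, C_i) ⊕ C_{i−1}, with C_{−1} = IV.
P[0]: D(K, 5) = 3; 3 ⊕ 4 = 7.
P[1]: D(K, 8) = 6; 6 ⊕ 5 = 3.
P[2]: D(K, 6) = 4; 4 ⊕ 8 = C.
P[3]: D(K, 8) = 6; 6 ⊕ 6 = 0.

P[0] = 7, P[1] = 3, P[2] = C, P[3] = 0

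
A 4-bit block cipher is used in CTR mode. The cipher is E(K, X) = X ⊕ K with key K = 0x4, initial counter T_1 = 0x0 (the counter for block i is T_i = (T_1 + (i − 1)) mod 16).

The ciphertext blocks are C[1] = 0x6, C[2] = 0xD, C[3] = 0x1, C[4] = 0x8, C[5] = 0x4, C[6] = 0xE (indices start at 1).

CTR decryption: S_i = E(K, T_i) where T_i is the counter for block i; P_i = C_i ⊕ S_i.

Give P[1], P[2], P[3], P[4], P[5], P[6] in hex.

P[1]: T = 0x0, S = E(K, T) = 0x4; 0x6 ⊕ 0x4 = 0x2.
P[2]: T = 0x1, S = E(K, T) = 0x5; 0xD ⊕ 0x5 = 0x8.
P[3]: T = 0x2, S = E(K, T) = 0x6; 0x1 ⊕ 0x6 = 0x7.
P[4]: T = 0x3, S = E(K, T) = 0x7; 0x8 ⊕ 0x7 = 0xF.
P[5]: T = 0x4, S = E(K, T) = 0x0; 0x4 ⊕ 0x0 = 0x4.
P[6]: T = 0x5, S = E(K, T) = 0x1; 0xE ⊕ 0x1 = 0xF.

P[1] = 0x2, P[2] = 0x8, P[3] = 0x7, P[4] = 0xF, P[5] = 0x4, P[6] = 0xF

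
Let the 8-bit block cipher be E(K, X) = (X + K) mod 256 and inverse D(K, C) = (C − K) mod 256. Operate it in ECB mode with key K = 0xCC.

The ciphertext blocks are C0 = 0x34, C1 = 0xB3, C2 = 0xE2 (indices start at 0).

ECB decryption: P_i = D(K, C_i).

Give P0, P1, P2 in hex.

P0 = 0x68, P1 = 0xE7, P2 = 0x16

P0: D(K, 0x34) = 0x68.
P1: D(K, 0xB3) = 0xE7.
P2: D(K, 0xE2) = 0x16.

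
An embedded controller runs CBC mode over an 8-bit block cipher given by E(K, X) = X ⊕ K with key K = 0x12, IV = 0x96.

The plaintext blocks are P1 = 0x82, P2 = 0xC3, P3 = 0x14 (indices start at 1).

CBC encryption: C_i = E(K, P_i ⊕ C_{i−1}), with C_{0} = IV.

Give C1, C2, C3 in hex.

C1: P1 ⊕ 0x96 = 0x14; E(K, 0x14) = 0x06.
C2: P2 ⊕ 0x06 = 0xC5; E(K, 0xC5) = 0xD7.
C3: P3 ⊕ 0xD7 = 0xC3; E(K, 0xC3) = 0xD1.

C1 = 0x06, C2 = 0xD7, C3 = 0xD1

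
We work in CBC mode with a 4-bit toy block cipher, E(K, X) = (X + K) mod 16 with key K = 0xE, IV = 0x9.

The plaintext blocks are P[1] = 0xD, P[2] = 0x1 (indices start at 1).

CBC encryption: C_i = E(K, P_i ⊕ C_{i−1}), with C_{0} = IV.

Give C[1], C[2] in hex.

C[1]: P[1] ⊕ 0x9 = 0x4; E(K, 0x4) = 0x2.
C[2]: P[2] ⊕ 0x2 = 0x3; E(K, 0x3) = 0x1.

C[1] = 0x2, C[2] = 0x1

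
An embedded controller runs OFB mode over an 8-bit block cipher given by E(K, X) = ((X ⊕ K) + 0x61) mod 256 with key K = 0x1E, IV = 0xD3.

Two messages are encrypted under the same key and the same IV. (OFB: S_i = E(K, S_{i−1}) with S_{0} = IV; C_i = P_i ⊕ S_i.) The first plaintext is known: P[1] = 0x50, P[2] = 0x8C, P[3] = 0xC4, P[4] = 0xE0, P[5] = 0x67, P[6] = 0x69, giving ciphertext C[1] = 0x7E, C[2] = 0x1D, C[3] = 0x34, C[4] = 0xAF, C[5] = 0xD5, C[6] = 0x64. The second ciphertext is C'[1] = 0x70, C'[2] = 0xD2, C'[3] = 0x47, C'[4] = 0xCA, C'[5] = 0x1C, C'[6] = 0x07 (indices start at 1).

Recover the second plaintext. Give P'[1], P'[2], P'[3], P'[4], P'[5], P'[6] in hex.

P'[1] = 0x5E, P'[2] = 0x43, P'[3] = 0xB7, P'[4] = 0x85, P'[5] = 0xAE, P'[6] = 0x0A

In OFB with a reused IV, both messages share the same keystream S_i, so C_i ⊕ C'_i = P_i ⊕ P'_i and thus P'_i = P_i ⊕ C_i ⊕ C'_i.
P'[1]: 0x50 ⊕ 0x7E ⊕ 0x70 = 0x5E.
P'[2]: 0x8C ⊕ 0x1D ⊕ 0xD2 = 0x43.
P'[3]: 0xC4 ⊕ 0x34 ⊕ 0x47 = 0xB7.
P'[4]: 0xE0 ⊕ 0xAF ⊕ 0xCA = 0x85.
P'[5]: 0x67 ⊕ 0xD5 ⊕ 0x1C = 0xAE.
P'[6]: 0x69 ⊕ 0x64 ⊕ 0x07 = 0x0A.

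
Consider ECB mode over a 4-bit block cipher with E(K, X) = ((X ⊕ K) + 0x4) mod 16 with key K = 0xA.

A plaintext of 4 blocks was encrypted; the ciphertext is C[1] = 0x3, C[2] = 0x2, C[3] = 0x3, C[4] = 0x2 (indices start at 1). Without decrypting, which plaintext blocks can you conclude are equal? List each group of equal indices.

P[1] = P[3]; P[2] = P[4]

ECB encrypts each block independently with the same key, so equal ciphertext blocks imply equal plaintext blocks.
C[1] = C[3] = 0x3, so P[1] = P[3].
C[2] = C[4] = 0x2, so P[2] = P[4].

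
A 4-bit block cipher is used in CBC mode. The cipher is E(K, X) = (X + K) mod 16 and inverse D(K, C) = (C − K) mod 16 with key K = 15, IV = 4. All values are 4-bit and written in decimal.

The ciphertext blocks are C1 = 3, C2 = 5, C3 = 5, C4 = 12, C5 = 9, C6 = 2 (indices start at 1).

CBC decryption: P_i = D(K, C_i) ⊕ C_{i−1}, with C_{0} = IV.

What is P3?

P3 = 3

P3: D(K, 5) = 6; 6 ⊕ 5 = 3.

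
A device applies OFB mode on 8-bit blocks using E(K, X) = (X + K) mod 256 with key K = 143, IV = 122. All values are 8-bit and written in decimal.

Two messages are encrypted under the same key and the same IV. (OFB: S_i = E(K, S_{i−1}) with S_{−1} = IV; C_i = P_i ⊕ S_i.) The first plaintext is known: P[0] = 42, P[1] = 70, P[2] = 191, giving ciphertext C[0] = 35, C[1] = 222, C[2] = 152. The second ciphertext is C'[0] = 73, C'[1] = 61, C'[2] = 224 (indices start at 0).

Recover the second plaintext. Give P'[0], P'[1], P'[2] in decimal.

In OFB with a reused IV, both messages share the same keystream S_i, so C_i ⊕ C'_i = P_i ⊕ P'_i and thus P'_i = P_i ⊕ C_i ⊕ C'_i.
P'[0]: 42 ⊕ 35 ⊕ 73 = 64.
P'[1]: 70 ⊕ 222 ⊕ 61 = 165.
P'[2]: 191 ⊕ 152 ⊕ 224 = 199.

P'[0] = 64, P'[1] = 165, P'[2] = 199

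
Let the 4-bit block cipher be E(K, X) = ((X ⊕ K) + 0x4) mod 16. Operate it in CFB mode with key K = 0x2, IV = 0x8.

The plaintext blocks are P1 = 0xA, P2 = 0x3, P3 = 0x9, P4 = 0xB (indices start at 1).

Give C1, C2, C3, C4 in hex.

CFB encryption: C_i = P_i ⊕ E(K, C_{i−1}), with C_{0} = IV.
C1: E(K, 0x8) = 0xE; 0xA ⊕ 0xE = 0x4.
C2: E(K, 0x4) = 0xA; 0x3 ⊕ 0xA = 0x9.
C3: E(K, 0x9) = 0xF; 0x9 ⊕ 0xF = 0x6.
C4: E(K, 0x6) = 0x8; 0xB ⊕ 0x8 = 0x3.

C1 = 0x4, C2 = 0x9, C3 = 0x6, C4 = 0x3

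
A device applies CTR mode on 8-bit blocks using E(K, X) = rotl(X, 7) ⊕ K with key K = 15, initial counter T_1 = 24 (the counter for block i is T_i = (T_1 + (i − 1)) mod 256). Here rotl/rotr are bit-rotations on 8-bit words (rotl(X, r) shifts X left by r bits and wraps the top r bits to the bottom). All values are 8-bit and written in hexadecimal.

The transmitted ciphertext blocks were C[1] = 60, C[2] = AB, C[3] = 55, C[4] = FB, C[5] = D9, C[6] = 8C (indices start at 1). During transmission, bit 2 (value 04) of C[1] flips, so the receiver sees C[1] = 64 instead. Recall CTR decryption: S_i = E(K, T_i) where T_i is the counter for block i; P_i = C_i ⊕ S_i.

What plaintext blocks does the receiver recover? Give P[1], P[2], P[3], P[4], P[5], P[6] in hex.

P[1] = 63, P[2] = 2C, P[3] = 53, P[4] = 7D, P[5] = D8, P[6] = 0D

Only C[1] changed, to 64. In CTR, a change in C_i flips the same bit in P_i only; the keystream is unaffected. Decrypting the received ciphertext:
P[1]: T = 24, S = E(K, T) = 07; 64 ⊕ 07 = 63.
P[2]: T = 25, S = E(K, T) = 87; AB ⊕ 87 = 2C.
P[3]: T = 26, S = E(K, T) = 06; 55 ⊕ 06 = 53.
P[4]: T = 27, S = E(K, T) = 86; FB ⊕ 86 = 7D.
P[5]: T = 28, S = E(K, T) = 01; D9 ⊕ 01 = D8.
P[6]: T = 29, S = E(K, T) = 81; 8C ⊕ 81 = 0D.
Blocks that differ from the original plaintext: P[1].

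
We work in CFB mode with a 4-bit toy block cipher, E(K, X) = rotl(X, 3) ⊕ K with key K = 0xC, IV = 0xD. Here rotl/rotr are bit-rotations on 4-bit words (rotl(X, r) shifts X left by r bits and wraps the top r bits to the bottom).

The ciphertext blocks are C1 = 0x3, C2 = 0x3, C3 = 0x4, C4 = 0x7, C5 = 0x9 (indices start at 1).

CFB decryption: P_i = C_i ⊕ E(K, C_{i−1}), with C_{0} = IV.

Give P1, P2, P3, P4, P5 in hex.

P1: E(K, 0xD) = 0x2; 0x3 ⊕ 0x2 = 0x1.
P2: E(K, 0x3) = 0x5; 0x3 ⊕ 0x5 = 0x6.
P3: E(K, 0x3) = 0x5; 0x4 ⊕ 0x5 = 0x1.
P4: E(K, 0x4) = 0xE; 0x7 ⊕ 0xE = 0x9.
P5: E(K, 0x7) = 0x7; 0x9 ⊕ 0x7 = 0xE.

P1 = 0x1, P2 = 0x6, P3 = 0x1, P4 = 0x9, P5 = 0xE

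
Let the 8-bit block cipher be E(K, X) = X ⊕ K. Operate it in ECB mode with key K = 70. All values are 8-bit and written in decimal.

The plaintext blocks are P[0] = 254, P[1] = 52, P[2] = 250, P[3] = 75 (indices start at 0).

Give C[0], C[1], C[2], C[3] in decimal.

C[0] = 184, C[1] = 114, C[2] = 188, C[3] = 13

ECB encryption: C_i = E(K, P_i).
C[0]: E(K, 254) = 184.
C[1]: E(K, 52) = 114.
C[2]: E(K, 250) = 188.
C[3]: E(K, 75) = 13.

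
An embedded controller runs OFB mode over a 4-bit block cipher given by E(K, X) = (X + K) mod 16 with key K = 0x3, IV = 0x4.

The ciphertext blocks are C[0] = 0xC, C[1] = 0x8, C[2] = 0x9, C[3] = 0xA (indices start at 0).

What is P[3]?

OFB decryption: S_i = E(K, S_{i−1}) with S_{−1} = IV; P_i = C_i ⊕ S_i.
P[0]: S = E(K, 0x4) = 0x7; 0xC ⊕ 0x7 = 0xB.
P[1]: S = E(K, 0x7) = 0xA; 0x8 ⊕ 0xA = 0x2.
P[2]: S = E(K, 0xA) = 0xD; 0x9 ⊕ 0xD = 0x4.
P[3]: S = E(K, 0xD) = 0x0; 0xA ⊕ 0x0 = 0xA.

P[3] = 0xA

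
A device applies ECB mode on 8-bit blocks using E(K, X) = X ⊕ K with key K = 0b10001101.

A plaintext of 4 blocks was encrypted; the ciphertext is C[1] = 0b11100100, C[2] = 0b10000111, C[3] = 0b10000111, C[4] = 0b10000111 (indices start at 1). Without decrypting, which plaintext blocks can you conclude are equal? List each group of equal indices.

P[2] = P[3] = P[4]

ECB encrypts each block independently with the same key, so equal ciphertext blocks imply equal plaintext blocks.
C[2] = C[3] = C[4] = 0b10000111, so P[2] = P[3] = P[4].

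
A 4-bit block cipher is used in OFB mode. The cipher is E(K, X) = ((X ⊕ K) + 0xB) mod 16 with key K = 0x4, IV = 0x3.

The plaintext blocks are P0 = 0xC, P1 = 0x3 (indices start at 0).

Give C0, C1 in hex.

C0 = 0xE, C1 = 0x2

OFB encryption: S_i = E(K, S_{i−1}) with S_{−1} = IV; C_i = P_i ⊕ S_i.
C0: S = E(K, 0x3) = 0x2; 0xC ⊕ 0x2 = 0xE.
C1: S = E(K, 0x2) = 0x1; 0x3 ⊕ 0x1 = 0x2.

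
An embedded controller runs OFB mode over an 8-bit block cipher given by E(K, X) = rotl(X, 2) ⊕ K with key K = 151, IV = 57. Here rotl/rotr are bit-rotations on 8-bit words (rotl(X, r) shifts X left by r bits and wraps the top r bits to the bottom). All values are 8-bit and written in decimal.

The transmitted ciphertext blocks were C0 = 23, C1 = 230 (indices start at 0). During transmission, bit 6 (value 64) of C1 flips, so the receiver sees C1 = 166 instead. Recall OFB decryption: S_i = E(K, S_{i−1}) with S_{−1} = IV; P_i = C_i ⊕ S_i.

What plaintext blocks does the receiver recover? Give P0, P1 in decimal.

P0 = 100, P1 = 252

Only C1 changed, to 166. In OFB, a change in C_i flips the same bit in P_i only; the keystream is unaffected. Decrypting the received ciphertext:
P0: S = E(K, 57) = 115; 23 ⊕ 115 = 100.
P1: S = E(K, 115) = 90; 166 ⊕ 90 = 252.
Blocks that differ from the original plaintext: P1.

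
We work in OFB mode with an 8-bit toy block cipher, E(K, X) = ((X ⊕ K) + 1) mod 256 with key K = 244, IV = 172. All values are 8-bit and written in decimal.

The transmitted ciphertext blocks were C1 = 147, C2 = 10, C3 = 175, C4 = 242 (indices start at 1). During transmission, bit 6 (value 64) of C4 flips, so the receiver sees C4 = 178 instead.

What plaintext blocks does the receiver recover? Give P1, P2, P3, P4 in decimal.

OFB decryption: S_i = E(K, S_{i−1}) with S_{0} = IV; P_i = C_i ⊕ S_i.
Only C4 changed, to 178. In OFB, a change in C_i flips the same bit in P_i only; the keystream is unaffected. Decrypting the received ciphertext:
P1: S = E(K, 172) = 89; 147 ⊕ 89 = 202.
P2: S = E(K, 89) = 174; 10 ⊕ 174 = 164.
P3: S = E(K, 174) = 91; 175 ⊕ 91 = 244.
P4: S = E(K, 91) = 176; 178 ⊕ 176 = 2.
Blocks that differ from the original plaintext: P4.

P1 = 202, P2 = 164, P3 = 244, P4 = 2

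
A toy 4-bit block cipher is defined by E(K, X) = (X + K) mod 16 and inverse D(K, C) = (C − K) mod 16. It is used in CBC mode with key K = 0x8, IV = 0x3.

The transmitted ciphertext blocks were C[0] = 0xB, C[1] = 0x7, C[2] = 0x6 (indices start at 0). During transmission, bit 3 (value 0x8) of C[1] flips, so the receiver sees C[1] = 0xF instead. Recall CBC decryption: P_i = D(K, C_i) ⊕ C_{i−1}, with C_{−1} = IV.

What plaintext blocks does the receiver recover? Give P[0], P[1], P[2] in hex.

P[0] = 0x0, P[1] = 0xC, P[2] = 0x1

Only C[1] changed, to 0xF. In CBC, a change in C_i garbles P_i and flips the same bit in P_{i+1}. Decrypting the received ciphertext:
P[0]: D(K, 0xB) = 0x3; 0x3 ⊕ 0x3 = 0x0.
P[1]: D(K, 0xF) = 0x7; 0x7 ⊕ 0xB = 0xC.
P[2]: D(K, 0x6) = 0xE; 0xE ⊕ 0xF = 0x1.
Blocks that differ from the original plaintext: P[1], P[2].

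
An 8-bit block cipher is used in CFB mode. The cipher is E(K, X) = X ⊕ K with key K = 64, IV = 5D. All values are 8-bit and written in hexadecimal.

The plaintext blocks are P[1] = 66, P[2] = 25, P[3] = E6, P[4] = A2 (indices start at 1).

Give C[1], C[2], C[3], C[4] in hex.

CFB encryption: C_i = P_i ⊕ E(K, C_{i−1}), with C_{0} = IV.
C[1]: E(K, 5D) = 39; 66 ⊕ 39 = 5F.
C[2]: E(K, 5F) = 3B; 25 ⊕ 3B = 1E.
C[3]: E(K, 1E) = 7A; E6 ⊕ 7A = 9C.
C[4]: E(K, 9C) = F8; A2 ⊕ F8 = 5A.

C[1] = 5F, C[2] = 1E, C[3] = 9C, C[4] = 5A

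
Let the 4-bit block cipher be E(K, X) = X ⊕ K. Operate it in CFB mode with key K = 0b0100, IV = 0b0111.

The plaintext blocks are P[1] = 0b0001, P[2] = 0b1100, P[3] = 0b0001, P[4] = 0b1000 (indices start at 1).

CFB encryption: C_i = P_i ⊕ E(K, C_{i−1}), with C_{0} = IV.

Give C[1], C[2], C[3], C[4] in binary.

C[1]: E(K, 0b0111) = 0b0011; 0b0001 ⊕ 0b0011 = 0b0010.
C[2]: E(K, 0b0010) = 0b0110; 0b1100 ⊕ 0b0110 = 0b1010.
C[3]: E(K, 0b1010) = 0b1110; 0b0001 ⊕ 0b1110 = 0b1111.
C[4]: E(K, 0b1111) = 0b1011; 0b1000 ⊕ 0b1011 = 0b0011.

C[1] = 0b0010, C[2] = 0b1010, C[3] = 0b1111, C[4] = 0b0011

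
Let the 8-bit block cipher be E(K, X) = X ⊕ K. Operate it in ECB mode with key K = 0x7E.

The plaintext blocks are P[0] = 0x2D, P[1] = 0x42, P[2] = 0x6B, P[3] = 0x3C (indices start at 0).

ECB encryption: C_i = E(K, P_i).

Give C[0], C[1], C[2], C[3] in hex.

C[0] = 0x53, C[1] = 0x3C, C[2] = 0x15, C[3] = 0x42

C[0]: E(K, 0x2D) = 0x53.
C[1]: E(K, 0x42) = 0x3C.
C[2]: E(K, 0x6B) = 0x15.
C[3]: E(K, 0x3C) = 0x42.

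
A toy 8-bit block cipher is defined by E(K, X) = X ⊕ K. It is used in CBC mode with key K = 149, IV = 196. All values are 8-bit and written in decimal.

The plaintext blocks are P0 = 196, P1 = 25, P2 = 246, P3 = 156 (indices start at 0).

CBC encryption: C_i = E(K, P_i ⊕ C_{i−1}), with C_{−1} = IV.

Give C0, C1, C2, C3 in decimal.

C0: P0 ⊕ 196 = 0; E(K, 0) = 149.
C1: P1 ⊕ 149 = 140; E(K, 140) = 25.
C2: P2 ⊕ 25 = 239; E(K, 239) = 122.
C3: P3 ⊕ 122 = 230; E(K, 230) = 115.

C0 = 149, C1 = 25, C2 = 122, C3 = 115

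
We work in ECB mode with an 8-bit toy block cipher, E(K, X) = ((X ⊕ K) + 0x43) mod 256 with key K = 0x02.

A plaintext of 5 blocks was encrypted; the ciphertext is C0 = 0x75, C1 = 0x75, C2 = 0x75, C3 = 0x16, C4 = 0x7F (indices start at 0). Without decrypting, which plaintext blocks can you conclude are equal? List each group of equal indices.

P0 = P1 = P2

ECB encrypts each block independently with the same key, so equal ciphertext blocks imply equal plaintext blocks.
C0 = C1 = C2 = 0x75, so P0 = P1 = P2.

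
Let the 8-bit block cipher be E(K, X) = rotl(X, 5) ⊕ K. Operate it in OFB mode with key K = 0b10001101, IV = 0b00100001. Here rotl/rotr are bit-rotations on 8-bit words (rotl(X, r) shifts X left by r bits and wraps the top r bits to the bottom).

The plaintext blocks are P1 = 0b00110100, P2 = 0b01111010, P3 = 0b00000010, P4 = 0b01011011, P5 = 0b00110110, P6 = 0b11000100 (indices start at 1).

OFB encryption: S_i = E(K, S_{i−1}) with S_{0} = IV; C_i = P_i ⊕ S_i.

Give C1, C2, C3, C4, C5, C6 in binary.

C1: S = E(K, 0b00100001) = 0b10101001; 0b00110100 ⊕ 0b10101001 = 0b10011101.
C2: S = E(K, 0b10101001) = 0b10111000; 0b01111010 ⊕ 0b10111000 = 0b11000010.
C3: S = E(K, 0b10111000) = 0b10011010; 0b00000010 ⊕ 0b10011010 = 0b10011000.
C4: S = E(K, 0b10011010) = 0b11011110; 0b01011011 ⊕ 0b11011110 = 0b10000101.
C5: S = E(K, 0b11011110) = 0b01010110; 0b00110110 ⊕ 0b01010110 = 0b01100000.
C6: S = E(K, 0b01010110) = 0b01000111; 0b11000100 ⊕ 0b01000111 = 0b10000011.

C1 = 0b10011101, C2 = 0b11000010, C3 = 0b10011000, C4 = 0b10000101, C5 = 0b01100000, C6 = 0b10000011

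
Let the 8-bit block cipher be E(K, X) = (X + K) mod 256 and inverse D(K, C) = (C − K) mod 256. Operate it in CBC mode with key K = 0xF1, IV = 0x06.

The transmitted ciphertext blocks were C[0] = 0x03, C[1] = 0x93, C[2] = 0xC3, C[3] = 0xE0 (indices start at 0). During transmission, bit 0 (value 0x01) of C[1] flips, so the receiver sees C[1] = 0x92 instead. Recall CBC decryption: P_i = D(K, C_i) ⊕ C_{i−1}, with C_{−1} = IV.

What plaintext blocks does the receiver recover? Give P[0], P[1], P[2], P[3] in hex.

P[0] = 0x14, P[1] = 0xA2, P[2] = 0x40, P[3] = 0x2C

Only C[1] changed, to 0x92. In CBC, a change in C_i garbles P_i and flips the same bit in P_{i+1}. Decrypting the received ciphertext:
P[0]: D(K, 0x03) = 0x12; 0x12 ⊕ 0x06 = 0x14.
P[1]: D(K, 0x92) = 0xA1; 0xA1 ⊕ 0x03 = 0xA2.
P[2]: D(K, 0xC3) = 0xD2; 0xD2 ⊕ 0x92 = 0x40.
P[3]: D(K, 0xE0) = 0xEF; 0xEF ⊕ 0xC3 = 0x2C.
Blocks that differ from the original plaintext: P[1], P[2].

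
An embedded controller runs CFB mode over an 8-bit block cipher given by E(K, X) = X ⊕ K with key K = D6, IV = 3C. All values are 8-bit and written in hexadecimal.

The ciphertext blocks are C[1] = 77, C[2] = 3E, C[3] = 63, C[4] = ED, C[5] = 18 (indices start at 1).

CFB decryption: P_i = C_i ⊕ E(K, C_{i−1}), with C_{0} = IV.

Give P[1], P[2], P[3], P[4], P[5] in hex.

P[1] = 9D, P[2] = 9F, P[3] = 8B, P[4] = 58, P[5] = 23

P[1]: E(K, 3C) = EA; 77 ⊕ EA = 9D.
P[2]: E(K, 77) = A1; 3E ⊕ A1 = 9F.
P[3]: E(K, 3E) = E8; 63 ⊕ E8 = 8B.
P[4]: E(K, 63) = B5; ED ⊕ B5 = 58.
P[5]: E(K, ED) = 3B; 18 ⊕ 3B = 23.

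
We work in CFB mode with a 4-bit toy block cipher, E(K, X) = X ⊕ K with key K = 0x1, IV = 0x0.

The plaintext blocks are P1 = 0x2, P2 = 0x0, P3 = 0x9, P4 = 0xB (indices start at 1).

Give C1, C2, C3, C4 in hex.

C1 = 0x3, C2 = 0x2, C3 = 0xA, C4 = 0x0

CFB encryption: C_i = P_i ⊕ E(K, C_{i−1}), with C_{0} = IV.
C1: E(K, 0x0) = 0x1; 0x2 ⊕ 0x1 = 0x3.
C2: E(K, 0x3) = 0x2; 0x0 ⊕ 0x2 = 0x2.
C3: E(K, 0x2) = 0x3; 0x9 ⊕ 0x3 = 0xA.
C4: E(K, 0xA) = 0xB; 0xB ⊕ 0xB = 0x0.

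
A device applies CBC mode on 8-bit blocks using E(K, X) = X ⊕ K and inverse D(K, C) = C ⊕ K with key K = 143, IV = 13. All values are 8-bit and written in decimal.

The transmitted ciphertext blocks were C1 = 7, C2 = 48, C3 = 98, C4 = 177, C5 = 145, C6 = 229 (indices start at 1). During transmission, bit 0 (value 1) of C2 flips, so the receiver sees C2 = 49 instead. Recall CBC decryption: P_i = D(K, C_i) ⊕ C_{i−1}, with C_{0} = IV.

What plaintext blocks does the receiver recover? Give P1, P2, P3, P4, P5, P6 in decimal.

Only C2 changed, to 49. In CBC, a change in C_i garbles P_i and flips the same bit in P_{i+1}. Decrypting the received ciphertext:
P1: D(K, 7) = 136; 136 ⊕ 13 = 133.
P2: D(K, 49) = 190; 190 ⊕ 7 = 185.
P3: D(K, 98) = 237; 237 ⊕ 49 = 220.
P4: D(K, 177) = 62; 62 ⊕ 98 = 92.
P5: D(K, 145) = 30; 30 ⊕ 177 = 175.
P6: D(K, 229) = 106; 106 ⊕ 145 = 251.
Blocks that differ from the original plaintext: P2, P3.

P1 = 133, P2 = 185, P3 = 220, P4 = 92, P5 = 175, P6 = 251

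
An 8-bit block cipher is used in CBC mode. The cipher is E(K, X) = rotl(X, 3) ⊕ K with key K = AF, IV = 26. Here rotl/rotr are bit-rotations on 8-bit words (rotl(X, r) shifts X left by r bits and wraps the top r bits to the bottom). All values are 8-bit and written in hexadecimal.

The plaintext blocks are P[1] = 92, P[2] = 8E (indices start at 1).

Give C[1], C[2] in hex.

CBC encryption: C_i = E(K, P_i ⊕ C_{i−1}), with C_{0} = IV.
C[1]: P[1] ⊕ 26 = B4; E(K, B4) = 0A.
C[2]: P[2] ⊕ 0A = 84; E(K, 84) = 8B.

C[1] = 0A, C[2] = 8B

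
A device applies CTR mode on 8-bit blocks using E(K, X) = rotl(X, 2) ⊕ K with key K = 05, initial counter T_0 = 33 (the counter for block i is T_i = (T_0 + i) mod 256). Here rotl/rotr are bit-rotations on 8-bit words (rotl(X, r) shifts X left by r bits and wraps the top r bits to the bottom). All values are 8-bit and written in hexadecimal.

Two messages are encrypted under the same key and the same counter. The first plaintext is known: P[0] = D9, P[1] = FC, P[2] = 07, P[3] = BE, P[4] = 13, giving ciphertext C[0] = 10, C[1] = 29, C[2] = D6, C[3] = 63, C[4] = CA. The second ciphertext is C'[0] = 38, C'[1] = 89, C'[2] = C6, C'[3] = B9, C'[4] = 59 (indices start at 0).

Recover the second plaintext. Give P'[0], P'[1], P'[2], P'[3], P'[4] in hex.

P'[0] = F1, P'[1] = 5C, P'[2] = 17, P'[3] = 64, P'[4] = 80

In CTR with a reused counter, both messages share the same keystream S_i, so C_i ⊕ C'_i = P_i ⊕ P'_i and thus P'_i = P_i ⊕ C_i ⊕ C'_i.
P'[0]: D9 ⊕ 10 ⊕ 38 = F1.
P'[1]: FC ⊕ 29 ⊕ 89 = 5C.
P'[2]: 07 ⊕ D6 ⊕ C6 = 17.
P'[3]: BE ⊕ 63 ⊕ B9 = 64.
P'[4]: 13 ⊕ CA ⊕ 59 = 80.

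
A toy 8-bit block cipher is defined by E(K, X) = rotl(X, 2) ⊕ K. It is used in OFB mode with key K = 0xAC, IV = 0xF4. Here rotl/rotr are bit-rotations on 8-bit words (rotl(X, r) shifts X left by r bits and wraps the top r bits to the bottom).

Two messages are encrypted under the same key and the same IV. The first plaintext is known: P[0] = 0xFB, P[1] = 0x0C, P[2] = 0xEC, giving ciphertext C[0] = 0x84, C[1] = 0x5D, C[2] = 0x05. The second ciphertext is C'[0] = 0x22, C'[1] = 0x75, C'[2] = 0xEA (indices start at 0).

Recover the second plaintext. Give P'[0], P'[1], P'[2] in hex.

In OFB with a reused IV, both messages share the same keystream S_i, so C_i ⊕ C'_i = P_i ⊕ P'_i and thus P'_i = P_i ⊕ C_i ⊕ C'_i.
P'[0]: 0xFB ⊕ 0x84 ⊕ 0x22 = 0x5D.
P'[1]: 0x0C ⊕ 0x5D ⊕ 0x75 = 0x24.
P'[2]: 0xEC ⊕ 0x05 ⊕ 0xEA = 0x03.

P'[0] = 0x5D, P'[1] = 0x24, P'[2] = 0x03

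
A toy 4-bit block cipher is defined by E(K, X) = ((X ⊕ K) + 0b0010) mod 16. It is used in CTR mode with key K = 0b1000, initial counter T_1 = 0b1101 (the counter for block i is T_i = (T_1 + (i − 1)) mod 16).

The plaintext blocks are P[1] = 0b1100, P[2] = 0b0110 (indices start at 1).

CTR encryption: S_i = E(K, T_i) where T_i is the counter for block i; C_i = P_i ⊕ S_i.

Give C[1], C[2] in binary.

C[1] = 0b1011, C[2] = 0b1110

C[1]: T = 0b1101, S = E(K, T) = 0b0111; 0b1100 ⊕ 0b0111 = 0b1011.
C[2]: T = 0b1110, S = E(K, T) = 0b1000; 0b0110 ⊕ 0b1000 = 0b1110.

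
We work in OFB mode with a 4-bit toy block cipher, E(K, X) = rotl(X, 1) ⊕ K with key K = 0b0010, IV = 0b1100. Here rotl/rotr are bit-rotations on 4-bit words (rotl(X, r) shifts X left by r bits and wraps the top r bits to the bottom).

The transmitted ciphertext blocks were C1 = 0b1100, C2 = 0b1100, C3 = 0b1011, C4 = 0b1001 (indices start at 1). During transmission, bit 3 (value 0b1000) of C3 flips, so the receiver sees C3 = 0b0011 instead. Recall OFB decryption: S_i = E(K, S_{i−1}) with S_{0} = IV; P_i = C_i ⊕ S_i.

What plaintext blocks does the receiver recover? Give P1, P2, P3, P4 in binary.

Only C3 changed, to 0b0011. In OFB, a change in C_i flips the same bit in P_i only; the keystream is unaffected. Decrypting the received ciphertext:
P1: S = E(K, 0b1100) = 0b1011; 0b1100 ⊕ 0b1011 = 0b0111.
P2: S = E(K, 0b1011) = 0b0101; 0b1100 ⊕ 0b0101 = 0b1001.
P3: S = E(K, 0b0101) = 0b1000; 0b0011 ⊕ 0b1000 = 0b1011.
P4: S = E(K, 0b1000) = 0b0011; 0b1001 ⊕ 0b0011 = 0b1010.
Blocks that differ from the original plaintext: P3.

P1 = 0b0111, P2 = 0b1001, P3 = 0b1011, P4 = 0b1010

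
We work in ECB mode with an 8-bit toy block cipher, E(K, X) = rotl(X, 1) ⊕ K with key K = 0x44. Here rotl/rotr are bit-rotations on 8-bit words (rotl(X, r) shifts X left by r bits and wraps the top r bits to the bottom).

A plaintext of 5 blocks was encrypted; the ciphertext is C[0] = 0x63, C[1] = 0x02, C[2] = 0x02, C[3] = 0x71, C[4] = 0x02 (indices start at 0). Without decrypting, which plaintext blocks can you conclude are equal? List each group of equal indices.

ECB encrypts each block independently with the same key, so equal ciphertext blocks imply equal plaintext blocks.
C[1] = C[2] = C[4] = 0x02, so P[1] = P[2] = P[4].

P[1] = P[2] = P[4]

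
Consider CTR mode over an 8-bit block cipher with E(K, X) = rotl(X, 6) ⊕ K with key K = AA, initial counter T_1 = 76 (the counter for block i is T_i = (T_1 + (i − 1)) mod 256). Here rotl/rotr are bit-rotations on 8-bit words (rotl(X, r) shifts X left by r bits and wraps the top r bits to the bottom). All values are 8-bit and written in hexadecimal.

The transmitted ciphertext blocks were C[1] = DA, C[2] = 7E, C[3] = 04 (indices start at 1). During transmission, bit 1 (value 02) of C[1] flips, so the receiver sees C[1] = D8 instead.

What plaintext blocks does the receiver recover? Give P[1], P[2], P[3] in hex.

P[1] = EF, P[2] = 09, P[3] = B0

CTR decryption: S_i = E(K, T_i) where T_i is the counter for block i; P_i = C_i ⊕ S_i.
Only C[1] changed, to D8. In CTR, a change in C_i flips the same bit in P_i only; the keystream is unaffected. Decrypting the received ciphertext:
P[1]: T = 76, S = E(K, T) = 37; D8 ⊕ 37 = EF.
P[2]: T = 77, S = E(K, T) = 77; 7E ⊕ 77 = 09.
P[3]: T = 78, S = E(K, T) = B4; 04 ⊕ B4 = B0.
Blocks that differ from the original plaintext: P[1].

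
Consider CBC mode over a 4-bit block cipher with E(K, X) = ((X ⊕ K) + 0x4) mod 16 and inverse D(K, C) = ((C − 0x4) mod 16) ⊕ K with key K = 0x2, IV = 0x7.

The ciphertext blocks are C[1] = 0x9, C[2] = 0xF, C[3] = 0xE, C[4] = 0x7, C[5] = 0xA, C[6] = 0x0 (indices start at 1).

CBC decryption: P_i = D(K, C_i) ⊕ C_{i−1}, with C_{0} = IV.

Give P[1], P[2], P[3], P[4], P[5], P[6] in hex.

P[1]: D(K, 0x9) = 0x7; 0x7 ⊕ 0x7 = 0x0.
P[2]: D(K, 0xF) = 0x9; 0x9 ⊕ 0x9 = 0x0.
P[3]: D(K, 0xE) = 0x8; 0x8 ⊕ 0xF = 0x7.
P[4]: D(K, 0x7) = 0x1; 0x1 ⊕ 0xE = 0xF.
P[5]: D(K, 0xA) = 0x4; 0x4 ⊕ 0x7 = 0x3.
P[6]: D(K, 0x0) = 0xE; 0xE ⊕ 0xA = 0x4.

P[1] = 0x0, P[2] = 0x0, P[3] = 0x7, P[4] = 0xF, P[5] = 0x3, P[6] = 0x4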